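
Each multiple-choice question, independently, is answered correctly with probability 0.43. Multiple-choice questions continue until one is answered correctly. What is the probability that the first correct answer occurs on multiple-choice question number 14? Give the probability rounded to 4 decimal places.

0.0003

Geometric (trials to first success), p = 0.43.
P(Y = 14) = (1−p)^13 · p = 0.00067046 · 0.43 = 0.000288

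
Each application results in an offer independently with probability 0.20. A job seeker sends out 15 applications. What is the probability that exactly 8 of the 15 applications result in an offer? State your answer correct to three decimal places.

0.003

X ~ Binomial(n=15, p=0.20).
P(X=8) = C(15,8) · p^8 · (1−p)^7
= 6435 · 2.56e-06 · 0.20972 = 0.00345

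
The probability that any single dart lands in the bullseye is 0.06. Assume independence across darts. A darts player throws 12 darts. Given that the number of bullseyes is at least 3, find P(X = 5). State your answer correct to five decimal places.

0.01265

X ~ Binomial(12, 0.06). Want P(X=5 | X≥3) = P(X=5) / P(X≥3).
P(X=5) = C(12,5)·0.06^5·0.94^7 = 0.0003994
P(X≥3) = 1 − 0.4759203 − 0.3645347 − 0.1279750 = 0.0315700
Ratio = 0.0003994 / 0.0315700 = 0.0126503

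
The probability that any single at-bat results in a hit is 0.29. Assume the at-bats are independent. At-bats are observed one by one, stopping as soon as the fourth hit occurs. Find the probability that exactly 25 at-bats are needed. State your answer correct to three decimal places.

0.011

Y = trial on which the fourth success occurs; negative binomial, r=4, p=0.29.
P(Y=25) = C(24,3) · p^4 · (1−p)^21
= 2024 · 0.0070728 · 0.00075236 = 0.01077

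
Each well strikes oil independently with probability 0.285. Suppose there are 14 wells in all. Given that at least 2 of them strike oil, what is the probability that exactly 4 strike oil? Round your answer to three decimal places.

0.245

X ~ Binomial(14, 0.285). Want P(X=4 | X≥2) = P(X=4) / P(X≥2).
P(X=4) = C(14,4)·0.285^4·0.715^10 = 0.23061
P(X≥2) = 1 − 0.00913 − 0.05093 = 0.93995
Ratio = 0.23061 / 0.93995 = 0.24534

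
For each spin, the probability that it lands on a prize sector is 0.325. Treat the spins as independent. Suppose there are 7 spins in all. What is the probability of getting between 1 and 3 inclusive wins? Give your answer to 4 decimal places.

X ~ Binomial(7, 0.325); P(1 ≤ X ≤ 3) = Σ C(7,k) p^k (1−p)^(7−k) over k:
  k=1: C(7,1)·0.325^1·0.675^6 = 0.215181
  k=2: C(7,2)·0.325^2·0.675^5 = 0.310817
  k=3: C(7,3)·0.325^3·0.675^4 = 0.249421
Total = 0.775419

0.7754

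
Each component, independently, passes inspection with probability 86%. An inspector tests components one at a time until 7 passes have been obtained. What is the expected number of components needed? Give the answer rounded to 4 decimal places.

8.1395

Y = total components until the seventh success; negative binomial with r=7, p=0.86.
E[Y] = r / p = 7 / 0.86 = 8.139535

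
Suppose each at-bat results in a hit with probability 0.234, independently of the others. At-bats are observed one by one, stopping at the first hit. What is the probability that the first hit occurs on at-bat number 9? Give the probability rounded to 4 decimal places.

Geometric (trials to first success), p = 0.234.
P(Y = 9) = (1−p)^8 · p = 0.11853 · 0.234 = 0.027736

0.0277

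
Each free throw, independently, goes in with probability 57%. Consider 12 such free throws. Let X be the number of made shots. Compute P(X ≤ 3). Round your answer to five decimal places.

0.02579

X ~ Binomial(12, 0.57); P(X ≤ 3) = Σ C(12,k) p^k (1−p)^(12−k) over k:
  k=0: C(12,0)·0.57^0·0.43^12 = 0.0000400
  k=1: C(12,1)·0.57^1·0.43^11 = 0.0006356
  k=2: C(12,2)·0.57^2·0.43^10 = 0.0046342
  k=3: C(12,3)·0.57^3·0.43^9 = 0.0204769
Total = 0.0257867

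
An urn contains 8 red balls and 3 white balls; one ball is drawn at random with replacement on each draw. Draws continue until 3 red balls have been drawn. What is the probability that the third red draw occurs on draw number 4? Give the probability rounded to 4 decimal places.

0.3147

Y = trial on which the third success occurs; negative binomial, r=3, p=0.727273.
P(Y=4) = C(3,2) · p^3 · (1−p)^1
= 3 · 0.38467 · 0.27273 = 0.314733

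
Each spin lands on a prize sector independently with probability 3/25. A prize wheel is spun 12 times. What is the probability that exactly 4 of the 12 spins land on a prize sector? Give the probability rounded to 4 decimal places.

X ~ Binomial(n=12, p=0.12).
P(X=4) = C(12,4) · p^4 · (1−p)^8
= 495 · 0.00020736 · 0.35963 = 0.036914

0.0369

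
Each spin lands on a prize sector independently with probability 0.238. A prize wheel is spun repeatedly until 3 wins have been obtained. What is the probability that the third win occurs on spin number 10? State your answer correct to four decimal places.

0.0724

Y = trial on which the third success occurs; negative binomial, r=3, p=0.238.
P(Y=10) = C(9,2) · p^3 · (1−p)^7
= 36 · 0.013481 · 0.14917 = 0.072397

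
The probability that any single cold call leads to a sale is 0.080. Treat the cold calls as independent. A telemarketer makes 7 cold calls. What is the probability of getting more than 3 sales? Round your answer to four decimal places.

0.0012

X ~ Binomial(7, 0.08); P(X ≥ 4) = Σ C(7,k) p^k (1−p)^(7−k) over k:
  k=4: C(7,4)·0.08^4·0.92^3 = 0.001116
  k=5: C(7,5)·0.08^5·0.92^2 = 0.000058
  k=6: C(7,6)·0.08^6·0.92^1 = 0.000002
  k=7: C(7,7)·0.08^7·0.92^0 = 0.000000
Total = 0.001176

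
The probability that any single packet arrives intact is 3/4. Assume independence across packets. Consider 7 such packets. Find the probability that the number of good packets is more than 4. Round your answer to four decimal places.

X ~ Binomial(7, 0.75); P(X ≥ 5) = Σ C(7,k) p^k (1−p)^(7−k) over k:
  k=5: C(7,5)·0.75^5·0.25^2 = 0.311462
  k=6: C(7,6)·0.75^6·0.25^1 = 0.311462
  k=7: C(7,7)·0.75^7·0.25^0 = 0.133484
Total = 0.756409

0.7564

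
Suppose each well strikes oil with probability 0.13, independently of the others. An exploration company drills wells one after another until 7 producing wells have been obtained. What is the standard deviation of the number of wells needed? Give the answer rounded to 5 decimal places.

18.98302

Y = total wells until the seventh success; negative binomial with r=7, p=0.13.
SD(Y) = √[r(1−p)/p²] = √(360.3550296) = 18.9830195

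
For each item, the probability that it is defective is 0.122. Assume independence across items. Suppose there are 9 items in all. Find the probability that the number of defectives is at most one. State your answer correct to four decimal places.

X ~ Binomial(9, 0.122); P(X ≤ 1) = Σ C(9,k) p^k (1−p)^(9−k) over k:
  k=0: C(9,0)·0.122^0·0.878^9 = 0.310063
  k=1: C(9,1)·0.122^1·0.878^8 = 0.387756
Total = 0.697819

0.6978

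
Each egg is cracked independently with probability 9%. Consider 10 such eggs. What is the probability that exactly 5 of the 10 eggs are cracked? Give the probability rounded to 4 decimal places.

X ~ Binomial(n=10, p=0.09).
P(X=5) = C(10,5) · p^5 · (1−p)^5
= 252 · 5.9049e-06 · 0.62403 = 0.000929

0.0009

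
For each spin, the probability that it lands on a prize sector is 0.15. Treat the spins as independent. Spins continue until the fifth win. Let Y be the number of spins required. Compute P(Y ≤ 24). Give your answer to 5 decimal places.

0.28662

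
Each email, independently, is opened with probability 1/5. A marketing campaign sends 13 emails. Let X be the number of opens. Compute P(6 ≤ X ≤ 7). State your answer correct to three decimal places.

0.029

X ~ Binomial(13, 0.20); P(6 ≤ X ≤ 7) = Σ C(13,k) p^k (1−p)^(13−k) over k:
  k=6: C(13,6)·0.20^6·0.80^7 = 0.02303
  k=7: C(13,7)·0.20^7·0.80^6 = 0.00576
Total = 0.02879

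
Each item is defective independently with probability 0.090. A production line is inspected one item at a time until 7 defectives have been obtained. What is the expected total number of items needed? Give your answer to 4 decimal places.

Y = total items until the seventh success; negative binomial with r=7, p=0.09.
E[Y] = r / p = 7 / 0.09 = 77.777778

77.7778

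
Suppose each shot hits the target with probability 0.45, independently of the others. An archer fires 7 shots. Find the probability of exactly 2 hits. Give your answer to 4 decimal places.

0.2140

X ~ Binomial(n=7, p=0.45).
P(X=2) = C(7,2) · p^2 · (1−p)^5
= 21 · 0.2025 · 0.050328 = 0.214022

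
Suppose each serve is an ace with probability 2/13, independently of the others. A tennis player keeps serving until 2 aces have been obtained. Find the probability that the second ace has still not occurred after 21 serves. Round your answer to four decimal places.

Needing more than 21 serves ⇔ fewer than 2 successes in the first 21. With X ~ Binomial(21, 0.153846), P(Y > 21) = P(X ≤ 1).
  k=0: C(21,0)·0.153846^0·0.846154^21 = 0.029953
  k=1: C(21,1)·0.153846^1·0.846154^20 = 0.114365
P(X ≤ 1) = 0.144318

0.1443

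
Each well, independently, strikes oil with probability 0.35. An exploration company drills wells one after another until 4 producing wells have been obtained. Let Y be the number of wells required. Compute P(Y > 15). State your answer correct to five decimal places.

0.17270

Needing more than 15 wells ⇔ fewer than 4 successes in the first 15. With X ~ Binomial(15, 0.35), P(Y > 15) = P(X ≤ 3).
  k=0: C(15,0)·0.35^0·0.65^15 = 0.0015621
  k=1: C(15,1)·0.35^1·0.65^14 = 0.0126167
  k=2: C(15,2)·0.35^2·0.65^13 = 0.0475553
  k=3: C(15,3)·0.35^3·0.65^12 = 0.1109624
P(X ≤ 3) = 0.1726965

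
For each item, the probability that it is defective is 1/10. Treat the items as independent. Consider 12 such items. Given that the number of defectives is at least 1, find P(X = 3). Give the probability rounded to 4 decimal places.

X ~ Binomial(12, 0.10). Want P(X=3 | X≥1) = P(X=3) / P(X≥1).
P(X=3) = C(12,3)·0.10^3·0.90^9 = 0.085233
P(X≥1) = 1 − 0.282430 = 0.717570
Ratio = 0.085233 / 0.717570 = 0.118779

0.1188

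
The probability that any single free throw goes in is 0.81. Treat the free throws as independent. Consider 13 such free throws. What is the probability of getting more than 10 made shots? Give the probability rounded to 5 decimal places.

0.53893

X ~ Binomial(13, 0.81); P(X ≥ 11) = Σ C(13,k) p^k (1−p)^(13−k) over k:
  k=11: C(13,11)·0.81^11·0.19^2 = 0.2772918
  k=12: C(13,12)·0.81^12·0.19^1 = 0.1970231
  k=13: C(13,13)·0.81^13·0.19^0 = 0.0646108
Total = 0.5389257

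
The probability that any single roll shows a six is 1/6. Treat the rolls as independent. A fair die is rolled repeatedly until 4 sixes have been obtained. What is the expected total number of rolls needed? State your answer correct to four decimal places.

24.0000

Y = total rolls until the fourth success; negative binomial with r=4, p=0.166667.
E[Y] = r / p = 4 / 0.166667 = 24.000000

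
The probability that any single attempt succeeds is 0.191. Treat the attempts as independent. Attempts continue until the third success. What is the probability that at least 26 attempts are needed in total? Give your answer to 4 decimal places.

0.1181

Needing more than 25 attempts ⇔ fewer than 3 successes in the first 25. With X ~ Binomial(25, 0.191), P(Y > 25) = P(X ≤ 2).
  k=0: C(25,0)·0.191^0·0.809^25 = 0.004997
  k=1: C(25,1)·0.191^1·0.809^24 = 0.029494
  k=2: C(25,2)·0.191^2·0.809^23 = 0.083561
P(X ≤ 2) = 0.118052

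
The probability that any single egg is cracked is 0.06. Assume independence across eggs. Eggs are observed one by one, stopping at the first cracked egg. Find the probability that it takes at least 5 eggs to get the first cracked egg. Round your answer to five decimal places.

0.78075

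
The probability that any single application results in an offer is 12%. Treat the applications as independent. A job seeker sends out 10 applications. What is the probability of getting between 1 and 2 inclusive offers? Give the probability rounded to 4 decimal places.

0.6128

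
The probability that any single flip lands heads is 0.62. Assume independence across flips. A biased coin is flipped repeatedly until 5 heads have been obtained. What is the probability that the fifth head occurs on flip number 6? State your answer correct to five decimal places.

0.17407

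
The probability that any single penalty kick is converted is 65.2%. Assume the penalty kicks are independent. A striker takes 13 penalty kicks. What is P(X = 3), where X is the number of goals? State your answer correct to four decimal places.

X ~ Binomial(n=13, p=0.652).
P(X=3) = C(13,3) · p^3 · (1−p)^10
= 286 · 0.27717 · 2.6049e-05 = 0.002065

0.0021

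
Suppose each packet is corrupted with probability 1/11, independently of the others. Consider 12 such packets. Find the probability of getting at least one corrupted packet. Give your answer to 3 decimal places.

P(at least one) = 1 − P(none) = 1 − (1 − 0.090909)^12
= 1 − 0.31863 = 0.68137

0.681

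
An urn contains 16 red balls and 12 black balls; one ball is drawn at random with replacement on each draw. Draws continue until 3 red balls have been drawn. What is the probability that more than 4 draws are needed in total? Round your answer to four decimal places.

0.5735

Needing more than 4 draws ⇔ fewer than 3 successes in the first 4. With X ~ Binomial(4, 0.571429), P(Y > 4) = P(X ≤ 2).
  k=0: C(4,0)·0.571429^0·0.428571^4 = 0.033736
  k=1: C(4,1)·0.571429^1·0.428571^3 = 0.179925
  k=2: C(4,2)·0.571429^2·0.428571^2 = 0.359850
P(X ≤ 2) = 0.573511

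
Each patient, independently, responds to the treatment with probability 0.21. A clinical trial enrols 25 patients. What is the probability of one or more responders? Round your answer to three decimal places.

P(at least one) = 1 − P(none) = 1 − (1 − 0.21)^25
= 1 − 0.00276 = 0.99724

0.997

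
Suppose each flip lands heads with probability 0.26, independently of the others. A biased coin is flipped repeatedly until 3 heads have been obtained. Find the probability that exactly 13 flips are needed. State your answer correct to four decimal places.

Y = trial on which the third success occurs; negative binomial, r=3, p=0.26.
P(Y=13) = C(12,2) · p^3 · (1−p)^10
= 66 · 0.017576 · 0.04924 = 0.057119

0.0571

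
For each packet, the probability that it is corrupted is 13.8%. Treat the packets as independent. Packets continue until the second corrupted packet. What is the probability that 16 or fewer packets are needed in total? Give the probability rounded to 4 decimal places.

0.6691

Finishing within 16 packets ⇔ at least 2 successes in the first 16. With X ~ Binomial(16, 0.138), P(Y ≤ 16) = 1 − P(X ≤ 1).
  k=0: C(16,0)·0.138^0·0.862^16 = 0.092922
  k=1: C(16,1)·0.138^1·0.862^15 = 0.238017
1 − 0.330939 = 0.669061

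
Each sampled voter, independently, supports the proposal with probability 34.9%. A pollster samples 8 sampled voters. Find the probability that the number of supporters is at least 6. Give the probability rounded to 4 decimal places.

0.0249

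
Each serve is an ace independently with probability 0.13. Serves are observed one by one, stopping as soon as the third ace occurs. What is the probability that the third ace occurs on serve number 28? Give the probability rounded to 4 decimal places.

Y = trial on which the third success occurs; negative binomial, r=3, p=0.13.
P(Y=28) = C(27,2) · p^3 · (1−p)^25
= 351 · 0.002197 · 0.03076 = 0.023720

0.0237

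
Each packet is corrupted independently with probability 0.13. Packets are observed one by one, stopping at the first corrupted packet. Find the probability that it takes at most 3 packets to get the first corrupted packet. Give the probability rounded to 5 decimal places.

0.34150

Y = number of packets to the first success; geometric, p = 0.13.
P(Y ≤ 3) = 1 − (1−p)^3 = 1 − 0.6585030 = 0.3414970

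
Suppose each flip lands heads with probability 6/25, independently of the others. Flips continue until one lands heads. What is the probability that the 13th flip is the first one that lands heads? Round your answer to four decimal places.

Geometric (trials to first success), p = 0.24.
P(Y = 13) = (1−p)^12 · p = 0.037133 · 0.24 = 0.008912

0.0089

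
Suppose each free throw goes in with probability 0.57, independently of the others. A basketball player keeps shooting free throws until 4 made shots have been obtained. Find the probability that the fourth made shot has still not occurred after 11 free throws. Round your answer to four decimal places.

0.0461

Needing more than 11 free throws ⇔ fewer than 4 successes in the first 11. With X ~ Binomial(11, 0.57), P(Y > 11) = P(X ≤ 3).
  k=0: C(11,0)·0.57^0·0.43^11 = 0.000093
  k=1: C(11,1)·0.57^1·0.43^10 = 0.001355
  k=2: C(11,2)·0.57^2·0.43^9 = 0.008981
  k=3: C(11,3)·0.57^3·0.43^8 = 0.035715
P(X ≤ 3) = 0.046145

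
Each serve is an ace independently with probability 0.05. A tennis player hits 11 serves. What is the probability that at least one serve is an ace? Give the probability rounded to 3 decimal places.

0.431

P(at least one) = 1 − P(none) = 1 − (1 − 0.05)^11
= 1 − 0.56880 = 0.43120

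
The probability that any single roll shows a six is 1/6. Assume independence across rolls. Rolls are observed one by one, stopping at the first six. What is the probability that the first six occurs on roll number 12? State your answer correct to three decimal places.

0.022

Geometric (trials to first success), p = 0.166667.
P(Y = 12) = (1−p)^11 · p = 0.13459 · 0.166667 = 0.02243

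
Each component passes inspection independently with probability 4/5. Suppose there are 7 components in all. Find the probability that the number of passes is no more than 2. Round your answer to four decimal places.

0.0047

X ~ Binomial(7, 0.80); P(X ≤ 2) = Σ C(7,k) p^k (1−p)^(7−k) over k:
  k=0: C(7,0)·0.80^0·0.20^7 = 0.000013
  k=1: C(7,1)·0.80^1·0.20^6 = 0.000358
  k=2: C(7,2)·0.80^2·0.20^5 = 0.004301
Total = 0.004672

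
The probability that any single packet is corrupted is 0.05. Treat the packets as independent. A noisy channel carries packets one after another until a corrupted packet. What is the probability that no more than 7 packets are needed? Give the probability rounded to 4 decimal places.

0.3017

Y = number of packets to the first success; geometric, p = 0.05.
P(Y ≤ 7) = 1 − (1−p)^7 = 1 − 0.698337 = 0.301663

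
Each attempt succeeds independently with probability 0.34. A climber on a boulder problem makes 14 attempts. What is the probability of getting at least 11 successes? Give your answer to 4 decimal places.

X ~ Binomial(14, 0.34); P(X ≥ 11) = Σ C(14,k) p^k (1−p)^(14−k) over k:
  k=11: C(14,11)·0.34^11·0.66^3 = 0.000735
  k=12: C(14,12)·0.34^12·0.66^2 = 0.000095
  k=13: C(14,13)·0.34^13·0.66^1 = 0.000007
  k=14: C(14,14)·0.34^14·0.66^0 = 0.000000
Total = 0.000837

0.0008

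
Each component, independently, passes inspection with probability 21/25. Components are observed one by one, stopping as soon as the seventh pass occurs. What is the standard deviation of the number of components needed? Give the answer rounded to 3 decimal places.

Y = total components until the seventh success; negative binomial with r=7, p=0.84.
SD(Y) = √[r(1−p)/p²] = √(1.58730) = 1.25988

1.260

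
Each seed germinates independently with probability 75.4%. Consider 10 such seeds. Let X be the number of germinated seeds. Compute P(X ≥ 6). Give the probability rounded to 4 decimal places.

0.9265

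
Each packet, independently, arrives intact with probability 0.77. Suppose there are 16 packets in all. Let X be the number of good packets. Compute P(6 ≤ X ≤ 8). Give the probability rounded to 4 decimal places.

X ~ Binomial(16, 0.77); P(6 ≤ X ≤ 8) = Σ C(16,k) p^k (1−p)^(16−k) over k:
  k=6: C(16,6)·0.77^6·0.23^10 = 0.000691
  k=7: C(16,7)·0.77^7·0.23^9 = 0.003307
  k=8: C(16,8)·0.77^8·0.23^8 = 0.012455
Total = 0.016453

0.0165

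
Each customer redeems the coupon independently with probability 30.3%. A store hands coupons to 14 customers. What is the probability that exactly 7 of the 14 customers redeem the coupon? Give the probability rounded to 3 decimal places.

X ~ Binomial(n=14, p=0.303).
P(X=7) = C(14,7) · p^7 · (1−p)^7
= 3432 · 0.00023448 · 0.079915 = 0.06431

0.064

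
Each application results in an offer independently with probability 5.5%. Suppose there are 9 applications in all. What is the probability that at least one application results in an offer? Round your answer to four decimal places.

P(at least one) = 1 − P(none) = 1 − (1 − 0.055)^9
= 1 − 0.601016 = 0.398984

0.3990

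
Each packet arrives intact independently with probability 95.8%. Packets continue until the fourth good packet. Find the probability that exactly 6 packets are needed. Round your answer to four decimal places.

0.0149

Y = trial on which the fourth success occurs; negative binomial, r=4, p=0.958.
P(Y=6) = C(5,3) · p^4 · (1−p)^2
= 10 · 0.84229 · 0.001764 = 0.014858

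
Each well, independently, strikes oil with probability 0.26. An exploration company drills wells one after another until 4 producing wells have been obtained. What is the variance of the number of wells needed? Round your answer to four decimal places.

Y = total wells until the fourth success; negative binomial with r=4, p=0.26.
Var(Y) = r(1−p)/p² = 4·0.74 / 0.26² = 43.786982

43.7870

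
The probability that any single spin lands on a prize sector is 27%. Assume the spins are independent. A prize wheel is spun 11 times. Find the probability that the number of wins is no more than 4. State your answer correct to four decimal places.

X ~ Binomial(11, 0.27); P(X ≤ 4) = Σ C(11,k) p^k (1−p)^(11−k) over k:
  k=0: C(11,0)·0.27^0·0.73^11 = 0.031373
  k=1: C(11,1)·0.27^1·0.73^10 = 0.127639
  k=2: C(11,2)·0.27^2·0.73^9 = 0.236046
  k=3: C(11,3)·0.27^3·0.73^8 = 0.261914
  k=4: C(11,4)·0.27^4·0.73^7 = 0.193744
Total = 0.850716

0.8507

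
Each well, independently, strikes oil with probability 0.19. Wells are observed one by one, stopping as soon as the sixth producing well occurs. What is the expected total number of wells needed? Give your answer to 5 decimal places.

31.57895

Y = total wells until the sixth success; negative binomial with r=6, p=0.19.
E[Y] = r / p = 6 / 0.19 = 31.5789474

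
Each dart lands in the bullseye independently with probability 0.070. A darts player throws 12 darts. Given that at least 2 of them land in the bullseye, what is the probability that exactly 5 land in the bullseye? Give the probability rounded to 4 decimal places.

0.0039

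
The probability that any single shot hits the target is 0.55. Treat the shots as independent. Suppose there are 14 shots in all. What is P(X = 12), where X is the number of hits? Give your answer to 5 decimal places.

0.01412

X ~ Binomial(n=14, p=0.55).
P(X=12) = C(14,12) · p^12 · (1−p)^2
= 91 · 0.00076622 · 0.2025 = 0.0141195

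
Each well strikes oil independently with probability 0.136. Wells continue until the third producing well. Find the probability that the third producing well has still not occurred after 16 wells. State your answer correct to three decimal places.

Needing more than 16 wells ⇔ fewer than 3 successes in the first 16. With X ~ Binomial(16, 0.136), P(Y > 16) = P(X ≤ 2).
  k=0: C(16,0)·0.136^0·0.864^16 = 0.09643
  k=1: C(16,1)·0.136^1·0.864^15 = 0.24287
  k=2: C(16,2)·0.136^2·0.864^14 = 0.28672
P(X ≤ 2) = 0.62601

0.626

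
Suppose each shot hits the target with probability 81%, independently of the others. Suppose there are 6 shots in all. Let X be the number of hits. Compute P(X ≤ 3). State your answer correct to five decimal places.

X ~ Binomial(6, 0.81); P(X ≤ 3) = Σ C(6,k) p^k (1−p)^(6−k) over k:
  k=0: C(6,0)·0.81^0·0.19^6 = 0.0000470
  k=1: C(6,1)·0.81^1·0.19^5 = 0.0012034
  k=2: C(6,2)·0.81^2·0.19^4 = 0.0128255
  k=3: C(6,3)·0.81^3·0.19^3 = 0.0729031
Total = 0.0869790

0.08698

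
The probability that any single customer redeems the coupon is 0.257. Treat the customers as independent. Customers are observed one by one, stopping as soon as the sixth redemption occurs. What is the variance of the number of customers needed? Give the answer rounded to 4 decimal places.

67.4953

Y = total customers until the sixth success; negative binomial with r=6, p=0.257.
Var(Y) = r(1−p)/p² = 6·0.743 / 0.257² = 67.495344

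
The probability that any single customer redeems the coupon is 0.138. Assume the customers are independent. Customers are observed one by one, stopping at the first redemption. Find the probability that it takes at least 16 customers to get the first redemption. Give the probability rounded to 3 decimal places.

0.108

Y = number of customers to the first success; geometric, p = 0.138.
P(Y > 15) = P(first 15 all fail) = (1−p)^15 = 0.10780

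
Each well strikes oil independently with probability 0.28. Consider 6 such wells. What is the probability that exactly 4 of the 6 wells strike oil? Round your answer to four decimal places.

0.0478

X ~ Binomial(n=6, p=0.28).
P(X=4) = C(6,4) · p^4 · (1−p)^2
= 15 · 0.0061466 · 0.5184 = 0.047796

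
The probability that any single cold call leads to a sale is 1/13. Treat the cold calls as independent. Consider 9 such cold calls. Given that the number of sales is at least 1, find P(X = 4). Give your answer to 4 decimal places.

X ~ Binomial(9, 0.076923). Want P(X=4 | X≥1) = P(X=4) / P(X≥1).
P(X=4) = C(9,4)·0.076923^4·0.923077^5 = 0.002957
P(X≥1) = 1 − 0.486565 = 0.513435
Ratio = 0.002957 / 0.513435 = 0.005758

0.0058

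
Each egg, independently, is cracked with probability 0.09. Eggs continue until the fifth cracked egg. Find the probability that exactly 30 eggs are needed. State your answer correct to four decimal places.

Y = trial on which the fifth success occurs; negative binomial, r=5, p=0.09.
P(Y=30) = C(29,4) · p^5 · (1−p)^25
= 23751 · 5.9049e-06 · 0.094631 = 0.013272

0.0133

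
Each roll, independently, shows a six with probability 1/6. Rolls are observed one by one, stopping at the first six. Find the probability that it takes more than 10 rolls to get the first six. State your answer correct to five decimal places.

0.16151

Y = number of rolls to the first success; geometric, p = 0.166667.
P(Y > 10) = P(first 10 all fail) = (1−p)^10 = 0.1615056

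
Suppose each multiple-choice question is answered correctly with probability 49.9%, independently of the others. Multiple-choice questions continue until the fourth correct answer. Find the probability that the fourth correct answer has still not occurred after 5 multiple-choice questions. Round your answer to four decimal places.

Needing more than 5 multiple-choice questions ⇔ fewer than 4 successes in the first 5. With X ~ Binomial(5, 0.499), P(Y > 5) = P(X ≤ 3).
  k=0: C(5,0)·0.499^0·0.501^5 = 0.031564
  k=1: C(5,1)·0.499^1·0.501^4 = 0.157189
  k=2: C(5,2)·0.499^2·0.501^3 = 0.313122
  k=3: C(5,3)·0.499^3·0.501^2 = 0.311873
P(X ≤ 3) = 0.813748

0.8137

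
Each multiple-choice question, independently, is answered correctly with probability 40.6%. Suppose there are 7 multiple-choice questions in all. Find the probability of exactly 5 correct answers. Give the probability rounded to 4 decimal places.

X ~ Binomial(n=7, p=0.406).
P(X=5) = C(7,5) · p^5 · (1−p)^2
= 21 · 0.011031 · 0.35284 = 0.081738

0.0817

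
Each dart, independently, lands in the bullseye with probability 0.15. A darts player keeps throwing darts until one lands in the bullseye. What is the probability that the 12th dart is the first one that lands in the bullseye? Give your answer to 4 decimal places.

Geometric (trials to first success), p = 0.15.
P(Y = 12) = (1−p)^11 · p = 0.16734 · 0.15 = 0.025101

0.0251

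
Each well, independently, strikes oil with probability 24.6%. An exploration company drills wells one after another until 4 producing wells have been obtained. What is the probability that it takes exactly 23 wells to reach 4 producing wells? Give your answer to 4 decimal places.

0.0264

Y = trial on which the fourth success occurs; negative binomial, r=4, p=0.246.
P(Y=23) = C(22,3) · p^4 · (1−p)^19
= 1540 · 0.0036622 · 0.0046779 = 0.026383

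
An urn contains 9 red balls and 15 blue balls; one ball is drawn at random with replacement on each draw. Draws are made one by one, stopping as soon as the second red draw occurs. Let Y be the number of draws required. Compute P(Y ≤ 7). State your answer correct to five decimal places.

Finishing within 7 draws ⇔ at least 2 successes in the first 7. With X ~ Binomial(7, 0.375), P(Y ≤ 7) = 1 − P(X ≤ 1).
  k=0: C(7,0)·0.375^0·0.625^7 = 0.0372529
  k=1: C(7,1)·0.375^1·0.625^6 = 0.1564622
1 − 0.1937151 = 0.8062849

0.80628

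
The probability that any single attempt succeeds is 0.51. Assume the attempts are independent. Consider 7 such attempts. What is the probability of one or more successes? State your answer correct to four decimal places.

0.9932

P(at least one) = 1 − P(none) = 1 − (1 − 0.51)^7
= 1 − 0.006782 = 0.993218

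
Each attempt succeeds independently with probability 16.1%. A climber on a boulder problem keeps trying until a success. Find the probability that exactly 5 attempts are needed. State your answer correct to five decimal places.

Geometric (trials to first success), p = 0.161.
P(Y = 5) = (1−p)^4 · p = 0.4955 · 0.161 = 0.0797763

0.07978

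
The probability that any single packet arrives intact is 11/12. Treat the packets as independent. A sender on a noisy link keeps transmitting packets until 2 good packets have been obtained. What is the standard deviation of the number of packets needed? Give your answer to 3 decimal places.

0.445

Y = total packets until the second success; negative binomial with r=2, p=0.916667.
SD(Y) = √[r(1−p)/p²] = √(0.19835) = 0.44536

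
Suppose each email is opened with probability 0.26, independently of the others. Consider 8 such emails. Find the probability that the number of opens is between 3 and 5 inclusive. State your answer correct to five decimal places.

0.34129

X ~ Binomial(8, 0.26); P(3 ≤ X ≤ 5) = Σ C(8,k) p^k (1−p)^(8−k) over k:
  k=3: C(8,3)·0.26^3·0.74^5 = 0.2184071
  k=4: C(8,4)·0.26^4·0.74^4 = 0.0959220
  k=5: C(8,5)·0.26^5·0.74^3 = 0.0269619
Total = 0.3412909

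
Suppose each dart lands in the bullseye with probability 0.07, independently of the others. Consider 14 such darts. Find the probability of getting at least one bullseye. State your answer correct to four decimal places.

P(at least one) = 1 − P(none) = 1 − (1 − 0.07)^14
= 1 − 0.362044 = 0.637956

0.6380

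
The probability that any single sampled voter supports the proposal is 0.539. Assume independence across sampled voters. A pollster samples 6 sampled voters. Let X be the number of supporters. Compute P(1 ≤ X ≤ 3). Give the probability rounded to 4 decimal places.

X ~ Binomial(6, 0.539); P(1 ≤ X ≤ 3) = Σ C(6,k) p^k (1−p)^(6−k) over k:
  k=1: C(6,1)·0.539^1·0.461^5 = 0.067336
  k=2: C(6,2)·0.539^2·0.461^4 = 0.196821
  k=3: C(6,3)·0.539^3·0.461^3 = 0.306831
Total = 0.570988

0.5710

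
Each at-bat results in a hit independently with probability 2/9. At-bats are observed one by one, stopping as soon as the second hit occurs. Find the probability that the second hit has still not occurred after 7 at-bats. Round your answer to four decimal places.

0.5165

Needing more than 7 at-bats ⇔ fewer than 2 successes in the first 7. With X ~ Binomial(7, 0.222222), P(Y > 7) = P(X ≤ 1).
  k=0: C(7,0)·0.222222^0·0.777778^7 = 0.172182
  k=1: C(7,1)·0.222222^1·0.777778^6 = 0.344365
P(X ≤ 1) = 0.516547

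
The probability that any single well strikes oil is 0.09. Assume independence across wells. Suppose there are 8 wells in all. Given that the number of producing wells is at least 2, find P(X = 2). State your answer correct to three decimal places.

X ~ Binomial(8, 0.09). Want P(X=2 | X≥2) = P(X=2) / P(X≥2).
P(X=2) = C(8,2)·0.09^2·0.91^6 = 0.12879
P(X≥2) = 1 − 0.47025 − 0.37207 = 0.15768
Ratio = 0.12879 / 0.15768 = 0.81680

0.817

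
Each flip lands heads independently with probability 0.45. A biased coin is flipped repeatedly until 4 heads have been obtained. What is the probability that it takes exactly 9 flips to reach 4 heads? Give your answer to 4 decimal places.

0.1156

Y = trial on which the fourth success occurs; negative binomial, r=4, p=0.45.
P(Y=9) = C(8,3) · p^4 · (1−p)^5
= 56 · 0.041006 · 0.050328 = 0.115572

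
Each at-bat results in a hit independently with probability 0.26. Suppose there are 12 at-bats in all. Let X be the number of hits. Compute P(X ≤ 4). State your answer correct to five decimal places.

0.82103

X ~ Binomial(12, 0.26); P(X ≤ 4) = Σ C(12,k) p^k (1−p)^(12−k) over k:
  k=0: C(12,0)·0.26^0·0.74^12 = 0.0269638
  k=1: C(12,1)·0.26^1·0.74^11 = 0.1136851
  k=2: C(12,2)·0.26^2·0.74^10 = 0.2196888
  k=3: C(12,3)·0.26^3·0.74^9 = 0.2572931
  k=4: C(12,4)·0.26^4·0.74^8 = 0.2034007
Total = 0.8210314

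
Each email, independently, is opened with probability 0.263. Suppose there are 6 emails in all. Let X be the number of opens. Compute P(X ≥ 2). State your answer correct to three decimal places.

X ~ Binomial(6, 0.263); P(X ≥ 2) = Σ C(6,k) p^k (1−p)^(6−k) over k:
  k=2: C(6,2)·0.263^2·0.737^4 = 0.30611
  k=3: C(6,3)·0.263^3·0.737^3 = 0.14565
  k=4: C(6,4)·0.263^4·0.737^2 = 0.03898
  k=5: C(6,5)·0.263^5·0.737^1 = 0.00556
  k=6: C(6,6)·0.263^6·0.737^0 = 0.00033
Total = 0.49663

0.497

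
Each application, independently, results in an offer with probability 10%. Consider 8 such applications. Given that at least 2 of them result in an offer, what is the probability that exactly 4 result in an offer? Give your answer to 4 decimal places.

X ~ Binomial(8, 0.10). Want P(X=4 | X≥2) = P(X=4) / P(X≥2).
P(X=4) = C(8,4)·0.10^4·0.90^4 = 0.004593
P(X≥2) = 1 − 0.430467 − 0.382638 = 0.186895
Ratio = 0.004593 / 0.186895 = 0.024574

0.0246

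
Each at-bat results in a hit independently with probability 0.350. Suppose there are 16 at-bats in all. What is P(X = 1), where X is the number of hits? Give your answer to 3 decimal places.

0.009

X ~ Binomial(n=16, p=0.35).
P(X=1) = C(16,1) · p^1 · (1−p)^15
= 16 · 0.35 · 0.0015621 = 0.00875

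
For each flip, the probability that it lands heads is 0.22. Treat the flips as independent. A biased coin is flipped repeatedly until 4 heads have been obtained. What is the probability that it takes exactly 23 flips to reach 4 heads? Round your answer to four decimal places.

0.0321

Y = trial on which the fourth success occurs; negative binomial, r=4, p=0.22.
P(Y=23) = C(22,3) · p^4 · (1−p)^19
= 1540 · 0.0023426 · 0.0089084 = 0.032137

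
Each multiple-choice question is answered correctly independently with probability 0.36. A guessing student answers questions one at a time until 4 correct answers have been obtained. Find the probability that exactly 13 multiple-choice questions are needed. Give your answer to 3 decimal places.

0.067

Y = trial on which the fourth success occurs; negative binomial, r=4, p=0.36.
P(Y=13) = C(12,3) · p^4 · (1−p)^9
= 220 · 0.016796 · 0.018014 = 0.06657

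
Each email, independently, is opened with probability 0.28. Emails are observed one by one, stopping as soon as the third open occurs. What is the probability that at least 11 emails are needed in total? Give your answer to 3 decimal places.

0.438

Needing more than 10 emails ⇔ fewer than 3 successes in the first 10. With X ~ Binomial(10, 0.28), P(Y > 10) = P(X ≤ 2).
  k=0: C(10,0)·0.28^0·0.72^10 = 0.03744
  k=1: C(10,1)·0.28^1·0.72^9 = 0.14560
  k=2: C(10,2)·0.28^2·0.72^8 = 0.25479
P(X ≤ 2) = 0.43783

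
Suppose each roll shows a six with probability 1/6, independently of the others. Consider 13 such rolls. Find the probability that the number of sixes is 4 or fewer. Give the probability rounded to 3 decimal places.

0.949

X ~ Binomial(13, 0.166667); P(X ≤ 4) = Σ C(13,k) p^k (1−p)^(13−k) over k:
  k=0: C(13,0)·0.166667^0·0.833333^13 = 0.09346
  k=1: C(13,1)·0.166667^1·0.833333^12 = 0.24301
  k=2: C(13,2)·0.166667^2·0.833333^11 = 0.29161
  k=3: C(13,3)·0.166667^3·0.833333^10 = 0.21385
  k=4: C(13,4)·0.166667^4·0.833333^9 = 0.10692
Total = 0.94885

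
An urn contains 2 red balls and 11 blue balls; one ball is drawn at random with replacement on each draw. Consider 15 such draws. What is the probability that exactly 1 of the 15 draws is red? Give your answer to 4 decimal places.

X ~ Binomial(n=15, p=0.153846).
P(X=1) = C(15,1) · p^1 · (1−p)^14
= 15 · 0.15385 · 0.096447 = 0.222571

0.2226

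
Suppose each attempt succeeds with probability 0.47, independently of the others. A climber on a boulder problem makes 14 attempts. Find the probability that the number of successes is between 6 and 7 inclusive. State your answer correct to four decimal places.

0.4058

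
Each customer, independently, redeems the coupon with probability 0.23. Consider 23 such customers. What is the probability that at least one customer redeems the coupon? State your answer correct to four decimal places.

P(at least one) = 1 − P(none) = 1 − (1 − 0.23)^23
= 1 − 0.002451 = 0.997549

0.9975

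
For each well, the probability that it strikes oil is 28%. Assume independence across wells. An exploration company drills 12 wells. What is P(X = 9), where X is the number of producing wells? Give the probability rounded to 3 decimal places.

0.001

X ~ Binomial(n=12, p=0.28).
P(X=9) = C(12,9) · p^9 · (1−p)^3
= 220 · 1.0578e-05 · 0.37325 = 0.00087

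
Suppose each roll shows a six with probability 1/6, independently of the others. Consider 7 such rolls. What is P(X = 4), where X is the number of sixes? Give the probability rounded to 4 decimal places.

0.0156

X ~ Binomial(n=7, p=0.166667).
P(X=4) = C(7,4) · p^4 · (1−p)^3
= 35 · 0.0007716 · 0.5787 = 0.015629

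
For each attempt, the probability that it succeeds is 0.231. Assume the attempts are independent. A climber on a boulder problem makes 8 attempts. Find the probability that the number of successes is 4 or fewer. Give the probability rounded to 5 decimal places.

X ~ Binomial(8, 0.231); P(X ≤ 4) = Σ C(8,k) p^k (1−p)^(8−k) over k:
  k=0: C(8,0)·0.231^0·0.769^8 = 0.1222956
  k=1: C(8,1)·0.231^1·0.769^7 = 0.2938910
  k=2: C(8,2)·0.231^2·0.769^6 = 0.3089869
  k=3: C(8,3)·0.231^3·0.769^5 = 0.1856332
  k=4: C(8,4)·0.231^4·0.769^4 = 0.0697030
Total = 0.9805097

0.98051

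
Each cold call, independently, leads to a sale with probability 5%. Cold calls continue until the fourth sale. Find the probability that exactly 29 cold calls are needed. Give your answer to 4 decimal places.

0.0057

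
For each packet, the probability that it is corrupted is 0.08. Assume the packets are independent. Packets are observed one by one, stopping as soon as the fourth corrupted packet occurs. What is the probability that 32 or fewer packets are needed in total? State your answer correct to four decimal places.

Finishing within 32 packets ⇔ at least 4 successes in the first 32. With X ~ Binomial(32, 0.08), P(Y ≤ 32) = 1 − P(X ≤ 3).
  k=0: C(32,0)·0.08^0·0.92^32 = 0.069376
  k=1: C(32,1)·0.08^1·0.92^31 = 0.193047
  k=2: C(32,2)·0.08^2·0.92^30 = 0.260194
  k=3: C(32,3)·0.08^3·0.92^29 = 0.226255
1 − 0.748872 = 0.251128

0.2511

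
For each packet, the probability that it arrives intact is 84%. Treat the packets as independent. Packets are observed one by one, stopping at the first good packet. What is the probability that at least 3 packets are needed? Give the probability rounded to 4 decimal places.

Y = number of packets to the first success; geometric, p = 0.84.
P(Y > 2) = P(first 2 all fail) = (1−p)^2 = 0.025600

0.0256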